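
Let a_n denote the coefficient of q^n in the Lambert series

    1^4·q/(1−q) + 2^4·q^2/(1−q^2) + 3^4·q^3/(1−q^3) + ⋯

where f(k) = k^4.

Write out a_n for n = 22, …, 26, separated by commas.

248914, 279842, 358258, 391251, 485554

n=22: 22·1 11·2 2·11 1·22  f→[234256+14641+16+1]=248914
q^23  k|23↦f(k): 1:1 23:279841  a_23=279842
[q^24] f(1)=1,f(2)=16,f(3)=81,f(4)=256,f(6)=1296,f(8)=4096,f(12)=20736,f(24)=331776 ⇒ 358258
q^25  k|25↦f(k): 1:1 5:625 25:390625  a_25=391251
n=26: 1·26 2·13 13·2 26·1  f→[1+16+28561+456976]=485554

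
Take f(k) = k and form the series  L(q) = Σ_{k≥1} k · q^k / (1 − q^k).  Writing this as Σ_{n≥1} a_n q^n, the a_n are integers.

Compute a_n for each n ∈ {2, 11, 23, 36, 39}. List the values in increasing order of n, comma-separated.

n=2: 2·1 1·2  f→[2+1]=3
[q^11] f(11)=11,f(1)=1 ⇒ 12
q^23  k|23↦f(k): 23:23 1:1  a_23=24
n=36: 36·1 18·2 12·3 9·4 6·6 4·9 3·12 2·18 1·36  f→[36+18+12+9+6+4+3+2+1]=91
d|39:{1,3,13,39}  Σf=1+3+13+39=56

3, 12, 24, 91, 56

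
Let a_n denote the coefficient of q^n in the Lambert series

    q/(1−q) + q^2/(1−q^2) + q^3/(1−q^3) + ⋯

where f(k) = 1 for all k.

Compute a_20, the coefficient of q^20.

q^20  k|20↦f(k): 1:1 2:1 4:1 5:1 10:1 20:1  a_20=6

a_20 = 6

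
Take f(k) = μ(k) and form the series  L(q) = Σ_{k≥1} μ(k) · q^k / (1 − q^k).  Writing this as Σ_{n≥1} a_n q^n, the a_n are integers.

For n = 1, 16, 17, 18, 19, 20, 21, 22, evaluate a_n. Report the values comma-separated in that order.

n=1: 1·1  μ→[1]=1
n=16: 16·1 8·2 4·4 2·8 1·16  μ→[0+0+0+(-1)+1]=0
n=17: 1·17 17·1  μ→[1+(-1)]=0
n=18: 18·1 9·2 6·3 3·6 2·9 1·18  μ→[0+0+1+(-1)+(-1)+1]=0
[q^19] μ(1)=1,μ(19)=-1 ⇒ 0
q^20  k|20↦μ(k): 1:1 2:-1 4:0 5:-1 10:1 20:0  a_20=0
d|21:{1,3,7,21}  Σμ=1+(-1)+(-1)+1=0
d|22:{1,2,11,22}  Σμ=1+(-1)+(-1)+1=0

1, 0, 0, 0, 0, 0, 0, 0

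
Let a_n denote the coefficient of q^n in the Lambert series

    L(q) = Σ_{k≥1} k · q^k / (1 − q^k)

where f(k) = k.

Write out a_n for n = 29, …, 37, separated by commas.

q^29  k|29↦f(k): 29:29 1:1  a_29=30
[q^30] f(30)=30,f(15)=15,f(10)=10,f(6)=6,f(5)=5,f(3)=3,f(2)=2,f(1)=1 ⇒ 72
n=31: 1·31 31·1  f→[1+31]=32
[q^32] f(1)=1,f(2)=2,f(4)=4,f(8)=8,f(16)=16,f(32)=32 ⇒ 63
d|33:{1,3,11,33}  Σf=1+3+11+33=48
n=34: 1·34 2·17 17·2 34·1  f→[1+2+17+34]=54
d|35:{35,7,5,1}  Σf=35+7+5+1=48
n=36: 1·36 2·18 3·12 4·9 6·6 9·4 12·3 18·2 36·1  f→[1+2+3+4+6+9+12+18+36]=91
[q^37] f(1)=1,f(37)=37 ⇒ 38

30, 72, 32, 63, 48, 54, 48, 91, 38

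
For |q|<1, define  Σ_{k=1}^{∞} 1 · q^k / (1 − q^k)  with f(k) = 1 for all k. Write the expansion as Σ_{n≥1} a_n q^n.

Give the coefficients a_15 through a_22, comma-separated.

[q^15] f(1)=1,f(3)=1,f(5)=1,f(15)=1 ⇒ 4
[q^16] f(1)=1,f(2)=1,f(4)=1,f(8)=1,f(16)=1 ⇒ 5
d|17:{17,1}  Σf=1+1=2
n=18: 1·18 2·9 3·6 6·3 9·2 18·1  f→[1+1+1+1+1+1]=6
n=19: 1·19 19·1  f→[1+1]=2
n=20: 20·1 10·2 5·4 4·5 2·10 1·20  f→[1+1+1+1+1+1]=6
[q^21] f(1)=1,f(3)=1,f(7)=1,f(21)=1 ⇒ 4
n=22: 1·22 2·11 11·2 22·1  f→[1+1+1+1]=4

4, 5, 2, 6, 2, 6, 4, 4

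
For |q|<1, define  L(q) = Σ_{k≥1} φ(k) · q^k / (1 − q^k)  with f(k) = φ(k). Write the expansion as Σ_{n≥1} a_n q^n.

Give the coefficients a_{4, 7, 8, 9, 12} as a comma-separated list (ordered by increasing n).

q^4  k|4↦φ(k): 1:1 2:1 4:2  a_4=4
n=7: 7·1 1·7  φ→[6+1]=7
d|8:{1,2,4,8}  Σφ=1+1+2+4=8
q^9  k|9↦φ(k): 1:1 3:2 9:6  a_9=9
n=12: 1·12 2·6 3·4 4·3 6·2 12·1  φ→[1+1+2+2+2+4]=12

4, 7, 8, 9, 12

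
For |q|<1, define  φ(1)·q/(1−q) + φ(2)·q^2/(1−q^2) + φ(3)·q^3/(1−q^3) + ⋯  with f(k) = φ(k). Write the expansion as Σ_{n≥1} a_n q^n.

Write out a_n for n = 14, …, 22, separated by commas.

q^14  k|14↦φ(k): 14:6 7:6 2:1 1:1  a_14=14
n=15: 15·1 5·3 3·5 1·15  φ→[8+4+2+1]=15
n=16: 16·1 8·2 4·4 2·8 1·16  φ→[8+4+2+1+1]=16
[q^17] φ(17)=16,φ(1)=1 ⇒ 17
[q^18] φ(1)=1,φ(2)=1,φ(3)=2,φ(6)=2,φ(9)=6,φ(18)=6 ⇒ 18
n=19: 19·1 1·19  φ→[18+1]=19
[q^20] φ(1)=1,φ(2)=1,φ(4)=2,φ(5)=4,φ(10)=4,φ(20)=8 ⇒ 20
n=21: 21·1 7·3 3·7 1·21  φ→[12+6+2+1]=21
d|22:{1,2,11,22}  Σφ=1+1+10+10=22

14, 15, 16, 17, 18, 19, 20, 21, 22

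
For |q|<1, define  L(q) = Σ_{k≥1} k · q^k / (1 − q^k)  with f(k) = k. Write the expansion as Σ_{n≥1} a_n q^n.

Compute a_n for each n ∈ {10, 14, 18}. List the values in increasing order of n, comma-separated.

[q^10] f(10)=10,f(5)=5,f(2)=2,f(1)=1 ⇒ 18
d|14:{14,7,2,1}  Σf=14+7+2+1=24
d|18:{18,9,6,3,2,1}  Σf=18+9+6+3+2+1=39

18, 24, 39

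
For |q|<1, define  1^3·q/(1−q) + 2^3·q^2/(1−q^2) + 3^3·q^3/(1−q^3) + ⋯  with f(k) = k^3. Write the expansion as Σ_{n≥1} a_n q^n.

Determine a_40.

a_40 = 73710

q^40  k|40↦f(k): 40:64000 20:8000 10:1000 8:512 5:125 4:64 2:8 1:1  a_40=73710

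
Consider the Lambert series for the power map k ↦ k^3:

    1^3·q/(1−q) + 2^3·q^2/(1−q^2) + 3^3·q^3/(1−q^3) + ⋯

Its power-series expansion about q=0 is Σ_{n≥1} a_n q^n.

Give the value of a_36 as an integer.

q^36  k|36↦f(k): 1:1 2:8 3:27 4:64 6:216 9:729 12:1728 18:5832 36:46656  a_36=55261

a_36 = 55261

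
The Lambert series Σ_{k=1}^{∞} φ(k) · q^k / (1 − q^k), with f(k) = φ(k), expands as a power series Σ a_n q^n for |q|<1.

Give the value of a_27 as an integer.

q^27  k|27↦φ(k): 27:18 9:6 3:2 1:1  a_27=27

a_27 = 27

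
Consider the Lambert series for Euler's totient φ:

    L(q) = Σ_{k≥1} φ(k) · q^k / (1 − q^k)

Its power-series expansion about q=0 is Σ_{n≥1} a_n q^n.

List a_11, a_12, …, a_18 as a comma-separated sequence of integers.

d|11:{11,1}  Σφ=10+1=11
d|12:{1,2,3,4,6,12}  Σφ=1+1+2+2+2+4=12
[q^13] φ(13)=12,φ(1)=1 ⇒ 13
d|14:{1,2,7,14}  Σφ=1+1+6+6=14
n=15: 15·1 5·3 3·5 1·15  φ→[8+4+2+1]=15
q^16  k|16↦φ(k): 16:8 8:4 4:2 2:1 1:1  a_16=16
d|17:{17,1}  Σφ=16+1=17
n=18: 18·1 9·2 6·3 3·6 2·9 1·18  φ→[6+6+2+2+1+1]=18

11, 12, 13, 14, 15, 16, 17, 18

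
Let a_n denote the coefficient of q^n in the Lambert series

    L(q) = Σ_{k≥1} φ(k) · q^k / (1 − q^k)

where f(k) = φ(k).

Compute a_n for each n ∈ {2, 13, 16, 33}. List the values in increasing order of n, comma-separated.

d|2:{1,2}  Σφ=1+1=2
q^13  k|13↦φ(k): 1:1 13:12  a_13=13
q^16  k|16↦φ(k): 16:8 8:4 4:2 2:1 1:1  a_16=16
d|33:{33,11,3,1}  Σφ=20+10+2+1=33

2, 13, 16, 33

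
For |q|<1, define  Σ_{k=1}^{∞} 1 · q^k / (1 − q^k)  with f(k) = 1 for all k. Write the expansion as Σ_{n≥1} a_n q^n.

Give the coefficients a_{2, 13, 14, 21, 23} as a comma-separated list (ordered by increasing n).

2, 2, 4, 4, 2

d|2:{2,1}  Σf=1+1=2
d|13:{13,1}  Σf=1+1=2
n=14: 14·1 7·2 2·7 1·14  f→[1+1+1+1]=4
q^21  k|21↦f(k): 21:1 7:1 3:1 1:1  a_21=4
d|23:{23,1}  Σf=1+1=2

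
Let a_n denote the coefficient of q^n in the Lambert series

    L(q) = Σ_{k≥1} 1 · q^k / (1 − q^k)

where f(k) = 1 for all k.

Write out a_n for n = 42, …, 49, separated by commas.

8, 2, 6, 6, 4, 2, 10, 3

[q^42] f(42)=1,f(21)=1,f(14)=1,f(7)=1,f(6)=1,f(3)=1,f(2)=1,f(1)=1 ⇒ 8
q^43  k|43↦f(k): 43:1 1:1  a_43=2
[q^44] f(44)=1,f(22)=1,f(11)=1,f(4)=1,f(2)=1,f(1)=1 ⇒ 6
d|45:{1,3,5,9,15,45}  Σf=1+1+1+1+1+1=6
q^46  k|46↦f(k): 46:1 23:1 2:1 1:1  a_46=4
q^47  k|47↦f(k): 47:1 1:1  a_47=2
d|48:{48,24,16,12,8,6,4,3,2,1}  Σf=1+1+1+1+1+1+1+1+1+1=10
d|49:{49,7,1}  Σf=1+1+1=3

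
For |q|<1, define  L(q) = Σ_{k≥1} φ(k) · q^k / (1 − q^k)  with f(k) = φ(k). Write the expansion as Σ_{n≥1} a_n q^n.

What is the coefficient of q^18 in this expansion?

d|18:{18,9,6,3,2,1}  Σφ=6+6+2+2+1+1=18

a_18 = 18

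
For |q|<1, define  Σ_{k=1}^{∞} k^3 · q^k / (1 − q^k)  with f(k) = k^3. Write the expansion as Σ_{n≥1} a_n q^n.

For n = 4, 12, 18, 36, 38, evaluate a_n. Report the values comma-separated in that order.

q^4  k|4↦f(k): 4:64 2:8 1:1  a_4=73
q^12  k|12↦f(k): 1:1 2:8 3:27 4:64 6:216 12:1728  a_12=2044
n=18: 18·1 9·2 6·3 3·6 2·9 1·18  f→[5832+729+216+27+8+1]=6813
q^36  k|36↦f(k): 36:46656 18:5832 12:1728 9:729 6:216 4:64 3:27 2:8 1:1  a_36=55261
d|38:{38,19,2,1}  Σf=54872+6859+8+1=61740

73, 2044, 6813, 55261, 61740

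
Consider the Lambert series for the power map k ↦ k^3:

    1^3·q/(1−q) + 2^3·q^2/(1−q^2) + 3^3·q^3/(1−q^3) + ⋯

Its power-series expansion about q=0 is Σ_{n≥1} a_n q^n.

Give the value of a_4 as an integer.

a_4 = 73

q^4  k|4↦f(k): 4:64 2:8 1:1  a_4=73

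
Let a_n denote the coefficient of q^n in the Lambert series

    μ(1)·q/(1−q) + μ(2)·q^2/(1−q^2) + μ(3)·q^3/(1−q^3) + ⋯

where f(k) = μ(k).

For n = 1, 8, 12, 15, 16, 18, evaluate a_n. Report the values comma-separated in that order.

d|1:{1}  Σμ=1=1
q^8  k|8↦μ(k): 1:1 2:-1 4:0 8:0  a_8=0
n=12: 1·12 2·6 3·4 4·3 6·2 12·1  μ→[1+(-1)+(-1)+0+1+0]=0
n=15: 1·15 3·5 5·3 15·1  μ→[1+(-1)+(-1)+1]=0
n=16: 1·16 2·8 4·4 8·2 16·1  μ→[1+(-1)+0+0+0]=0
n=18: 18·1 9·2 6·3 3·6 2·9 1·18  μ→[0+0+1+(-1)+(-1)+1]=0

1, 0, 0, 0, 0, 0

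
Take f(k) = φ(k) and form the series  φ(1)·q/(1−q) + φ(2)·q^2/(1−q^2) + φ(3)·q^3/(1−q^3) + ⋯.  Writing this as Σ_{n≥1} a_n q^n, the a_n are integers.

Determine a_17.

[q^17] φ(17)=16,φ(1)=1 ⇒ 17

a_17 = 17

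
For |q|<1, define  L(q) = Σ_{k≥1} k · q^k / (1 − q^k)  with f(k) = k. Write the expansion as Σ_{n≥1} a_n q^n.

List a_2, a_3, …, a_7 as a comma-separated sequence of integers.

3, 4, 7, 6, 12, 8

n=2: 2·1 1·2  f→[2+1]=3
d|3:{3,1}  Σf=3+1=4
[q^4] f(4)=4,f(2)=2,f(1)=1 ⇒ 7
q^5  k|5↦f(k): 1:1 5:5  a_5=6
[q^6] f(1)=1,f(2)=2,f(3)=3,f(6)=6 ⇒ 12
n=7: 1·7 7·1  f→[1+7]=8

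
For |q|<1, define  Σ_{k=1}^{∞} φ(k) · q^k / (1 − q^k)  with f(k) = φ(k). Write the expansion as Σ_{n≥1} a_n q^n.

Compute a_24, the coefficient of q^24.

q^24  k|24↦φ(k): 1:1 2:1 3:2 4:2 6:2 8:4 12:4 24:8  a_24=24

a_24 = 24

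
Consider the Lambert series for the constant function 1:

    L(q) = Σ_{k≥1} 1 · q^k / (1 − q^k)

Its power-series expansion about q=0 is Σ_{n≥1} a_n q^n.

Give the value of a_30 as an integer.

a_30 = 8

n=30: 30·1 15·2 10·3 6·5 5·6 3·10 2·15 1·30  f→[1+1+1+1+1+1+1+1]=8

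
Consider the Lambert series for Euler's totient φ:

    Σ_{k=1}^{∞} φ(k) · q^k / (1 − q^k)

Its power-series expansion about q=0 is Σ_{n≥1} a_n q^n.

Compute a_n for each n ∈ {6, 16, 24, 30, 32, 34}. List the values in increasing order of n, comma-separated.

[q^6] φ(1)=1,φ(2)=1,φ(3)=2,φ(6)=2 ⇒ 6
n=16: 16·1 8·2 4·4 2·8 1·16  φ→[8+4+2+1+1]=16
d|24:{24,12,8,6,4,3,2,1}  Σφ=8+4+4+2+2+2+1+1=24
d|30:{30,15,10,6,5,3,2,1}  Σφ=8+8+4+2+4+2+1+1=30
q^32  k|32↦φ(k): 32:16 16:8 8:4 4:2 2:1 1:1  a_32=32
d|34:{34,17,2,1}  Σφ=16+16+1+1=34

6, 16, 24, 30, 32, 34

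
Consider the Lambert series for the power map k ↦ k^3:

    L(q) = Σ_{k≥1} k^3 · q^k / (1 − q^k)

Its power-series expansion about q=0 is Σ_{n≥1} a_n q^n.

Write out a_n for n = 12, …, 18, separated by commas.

2044, 2198, 3096, 3528, 4681, 4914, 6813

d|12:{1,2,3,4,6,12}  Σf=1+8+27+64+216+1728=2044
n=13: 1·13 13·1  f→[1+2197]=2198
d|14:{1,2,7,14}  Σf=1+8+343+2744=3096
q^15  k|15↦f(k): 1:1 3:27 5:125 15:3375  a_15=3528
d|16:{16,8,4,2,1}  Σf=4096+512+64+8+1=4681
q^17  k|17↦f(k): 17:4913 1:1  a_17=4914
d|18:{1,2,3,6,9,18}  Σf=1+8+27+216+729+5832=6813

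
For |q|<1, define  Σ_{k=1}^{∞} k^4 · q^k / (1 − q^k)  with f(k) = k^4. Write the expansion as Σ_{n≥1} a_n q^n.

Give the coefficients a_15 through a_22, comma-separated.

d|15:{1,3,5,15}  Σf=1+81+625+50625=51332
q^16  k|16↦f(k): 1:1 2:16 4:256 8:4096 16:65536  a_16=69905
q^17  k|17↦f(k): 17:83521 1:1  a_17=83522
[q^18] f(1)=1,f(2)=16,f(3)=81,f(6)=1296,f(9)=6561,f(18)=104976 ⇒ 112931
q^19  k|19↦f(k): 1:1 19:130321  a_19=130322
q^20  k|20↦f(k): 20:160000 10:10000 5:625 4:256 2:16 1:1  a_20=170898
[q^21] f(21)=194481,f(7)=2401,f(3)=81,f(1)=1 ⇒ 196964
[q^22] f(1)=1,f(2)=16,f(11)=14641,f(22)=234256 ⇒ 248914

51332, 69905, 83522, 112931, 130322, 170898, 196964, 248914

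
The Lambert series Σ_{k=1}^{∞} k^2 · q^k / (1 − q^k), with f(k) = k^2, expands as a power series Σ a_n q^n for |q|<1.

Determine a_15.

a_15 = 260

n=15: 15·1 5·3 3·5 1·15  f→[225+25+9+1]=260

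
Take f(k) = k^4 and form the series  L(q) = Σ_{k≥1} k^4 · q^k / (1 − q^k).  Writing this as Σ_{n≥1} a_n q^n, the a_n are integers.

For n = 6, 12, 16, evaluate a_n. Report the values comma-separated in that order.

d|6:{1,2,3,6}  Σf=1+16+81+1296=1394
[q^12] f(1)=1,f(2)=16,f(3)=81,f(4)=256,f(6)=1296,f(12)=20736 ⇒ 22386
[q^16] f(1)=1,f(2)=16,f(4)=256,f(8)=4096,f(16)=65536 ⇒ 69905

1394, 22386, 69905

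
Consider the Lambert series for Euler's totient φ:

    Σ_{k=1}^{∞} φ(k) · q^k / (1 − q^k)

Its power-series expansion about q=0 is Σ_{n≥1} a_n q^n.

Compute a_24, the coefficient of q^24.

n=24: 24·1 12·2 8·3 6·4 4·6 3·8 2·12 1·24  φ→[8+4+4+2+2+2+1+1]=24

a_24 = 24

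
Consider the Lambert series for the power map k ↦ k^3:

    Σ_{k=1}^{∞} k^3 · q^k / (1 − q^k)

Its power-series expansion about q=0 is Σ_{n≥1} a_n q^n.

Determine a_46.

a_46 = 109512

q^46  k|46↦f(k): 1:1 2:8 23:12167 46:97336  a_46=109512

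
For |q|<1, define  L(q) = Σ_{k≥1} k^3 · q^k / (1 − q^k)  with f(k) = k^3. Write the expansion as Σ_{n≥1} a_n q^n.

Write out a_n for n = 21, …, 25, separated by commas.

9632, 11988, 12168, 16380, 15751

n=21: 1·21 3·7 7·3 21·1  f→[1+27+343+9261]=9632
[q^22] f(22)=10648,f(11)=1331,f(2)=8,f(1)=1 ⇒ 11988
[q^23] f(23)=12167,f(1)=1 ⇒ 12168
d|24:{24,12,8,6,4,3,2,1}  Σf=13824+1728+512+216+64+27+8+1=16380
d|25:{25,5,1}  Σf=15625+125+1=15751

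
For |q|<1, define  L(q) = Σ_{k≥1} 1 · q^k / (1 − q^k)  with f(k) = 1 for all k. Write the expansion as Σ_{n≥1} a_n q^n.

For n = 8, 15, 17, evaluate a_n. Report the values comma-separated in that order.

q^8  k|8↦f(k): 1:1 2:1 4:1 8:1  a_8=4
q^15  k|15↦f(k): 15:1 5:1 3:1 1:1  a_15=4
d|17:{17,1}  Σf=1+1=2

4, 4, 2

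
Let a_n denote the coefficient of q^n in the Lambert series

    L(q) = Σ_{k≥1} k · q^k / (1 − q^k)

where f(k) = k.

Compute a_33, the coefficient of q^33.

q^33  k|33↦f(k): 33:33 11:11 3:3 1:1  a_33=48

a_33 = 48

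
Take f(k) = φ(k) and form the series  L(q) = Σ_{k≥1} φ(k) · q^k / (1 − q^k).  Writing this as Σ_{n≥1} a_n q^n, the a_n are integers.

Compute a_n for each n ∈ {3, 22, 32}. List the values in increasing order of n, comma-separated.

[q^3] φ(1)=1,φ(3)=2 ⇒ 3
[q^22] φ(1)=1,φ(2)=1,φ(11)=10,φ(22)=10 ⇒ 22
q^32  k|32↦φ(k): 1:1 2:1 4:2 8:4 16:8 32:16  a_32=32

3, 22, 32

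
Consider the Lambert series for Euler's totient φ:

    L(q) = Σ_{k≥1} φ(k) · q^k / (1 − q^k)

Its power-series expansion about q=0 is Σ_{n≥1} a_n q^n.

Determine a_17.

[q^17] φ(17)=16,φ(1)=1 ⇒ 17

a_17 = 17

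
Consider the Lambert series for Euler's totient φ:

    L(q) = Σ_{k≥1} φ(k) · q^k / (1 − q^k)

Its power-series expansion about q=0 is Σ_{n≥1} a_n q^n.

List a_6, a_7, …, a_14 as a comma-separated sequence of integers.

d|6:{6,3,2,1}  Σφ=2+2+1+1=6
d|7:{1,7}  Σφ=1+6=7
[q^8] φ(8)=4,φ(4)=2,φ(2)=1,φ(1)=1 ⇒ 8
[q^9] φ(9)=6,φ(3)=2,φ(1)=1 ⇒ 9
[q^10] φ(1)=1,φ(2)=1,φ(5)=4,φ(10)=4 ⇒ 10
n=11: 1·11 11·1  φ→[1+10]=11
q^12  k|12↦φ(k): 1:1 2:1 3:2 4:2 6:2 12:4  a_12=12
d|13:{1,13}  Σφ=1+12=13
[q^14] φ(14)=6,φ(7)=6,φ(2)=1,φ(1)=1 ⇒ 14

6, 7, 8, 9, 10, 11, 12, 13, 14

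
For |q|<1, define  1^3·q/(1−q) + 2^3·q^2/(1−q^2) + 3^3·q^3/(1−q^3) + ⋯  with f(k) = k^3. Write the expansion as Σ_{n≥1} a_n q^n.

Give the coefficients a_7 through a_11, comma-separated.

[q^7] f(7)=343,f(1)=1 ⇒ 344
n=8: 8·1 4·2 2·4 1·8  f→[512+64+8+1]=585
d|9:{1,3,9}  Σf=1+27+729=757
d|10:{1,2,5,10}  Σf=1+8+125+1000=1134
q^11  k|11↦f(k): 1:1 11:1331  a_11=1332

344, 585, 757, 1134, 1332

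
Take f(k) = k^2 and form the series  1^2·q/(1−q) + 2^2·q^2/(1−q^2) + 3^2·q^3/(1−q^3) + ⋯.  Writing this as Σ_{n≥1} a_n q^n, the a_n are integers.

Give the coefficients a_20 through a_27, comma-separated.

[q^20] f(1)=1,f(2)=4,f(4)=16,f(5)=25,f(10)=100,f(20)=400 ⇒ 546
[q^21] f(1)=1,f(3)=9,f(7)=49,f(21)=441 ⇒ 500
q^22  k|22↦f(k): 22:484 11:121 2:4 1:1  a_22=610
n=23: 23·1 1·23  f→[529+1]=530
[q^24] f(24)=576,f(12)=144,f(8)=64,f(6)=36,f(4)=16,f(3)=9,f(2)=4,f(1)=1 ⇒ 850
q^25  k|25↦f(k): 1:1 5:25 25:625  a_25=651
q^26  k|26↦f(k): 1:1 2:4 13:169 26:676  a_26=850
n=27: 27·1 9·3 3·9 1·27  f→[729+81+9+1]=820

546, 500, 610, 530, 850, 651, 850, 820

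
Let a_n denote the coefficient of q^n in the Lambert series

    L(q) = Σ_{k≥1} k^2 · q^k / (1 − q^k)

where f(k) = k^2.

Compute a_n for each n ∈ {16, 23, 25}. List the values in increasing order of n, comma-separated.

q^16  k|16↦f(k): 16:256 8:64 4:16 2:4 1:1  a_16=341
q^23  k|23↦f(k): 1:1 23:529  a_23=530
d|25:{25,5,1}  Σf=625+25+1=651

341, 530, 651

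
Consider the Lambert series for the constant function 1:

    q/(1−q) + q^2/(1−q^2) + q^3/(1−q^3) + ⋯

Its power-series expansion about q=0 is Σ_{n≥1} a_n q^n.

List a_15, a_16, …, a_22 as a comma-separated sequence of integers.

4, 5, 2, 6, 2, 6, 4, 4

n=15: 1·15 3·5 5·3 15·1  f→[1+1+1+1]=4
q^16  k|16↦f(k): 1:1 2:1 4:1 8:1 16:1  a_16=5
q^17  k|17↦f(k): 17:1 1:1  a_17=2
n=18: 1·18 2·9 3·6 6·3 9·2 18·1  f→[1+1+1+1+1+1]=6
n=19: 19·1 1·19  f→[1+1]=2
q^20  k|20↦f(k): 1:1 2:1 4:1 5:1 10:1 20:1  a_20=6
d|21:{1,3,7,21}  Σf=1+1+1+1=4
q^22  k|22↦f(k): 1:1 2:1 11:1 22:1  a_22=4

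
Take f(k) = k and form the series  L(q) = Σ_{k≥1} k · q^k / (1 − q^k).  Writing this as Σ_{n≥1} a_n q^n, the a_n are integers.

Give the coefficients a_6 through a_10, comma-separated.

q^6  k|6↦f(k): 6:6 3:3 2:2 1:1  a_6=12
[q^7] f(7)=7,f(1)=1 ⇒ 8
n=8: 8·1 4·2 2·4 1·8  f→[8+4+2+1]=15
d|9:{1,3,9}  Σf=1+3+9=13
d|10:{10,5,2,1}  Σf=10+5+2+1=18

12, 8, 15, 13, 18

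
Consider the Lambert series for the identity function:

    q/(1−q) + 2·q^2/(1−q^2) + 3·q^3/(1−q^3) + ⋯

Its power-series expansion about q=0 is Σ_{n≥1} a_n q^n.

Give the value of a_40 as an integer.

q^40  k|40↦f(k): 1:1 2:2 4:4 5:5 8:8 10:10 20:20 40:40  a_40=90

a_40 = 90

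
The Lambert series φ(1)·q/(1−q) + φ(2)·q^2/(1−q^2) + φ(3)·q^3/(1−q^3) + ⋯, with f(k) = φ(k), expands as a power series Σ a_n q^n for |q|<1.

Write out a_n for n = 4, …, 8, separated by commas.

[q^4] φ(1)=1,φ(2)=1,φ(4)=2 ⇒ 4
n=5: 1·5 5·1  φ→[1+4]=5
n=6: 1·6 2·3 3·2 6·1  φ→[1+1+2+2]=6
q^7  k|7↦φ(k): 1:1 7:6  a_7=7
d|8:{8,4,2,1}  Σφ=4+2+1+1=8

4, 5, 6, 7, 8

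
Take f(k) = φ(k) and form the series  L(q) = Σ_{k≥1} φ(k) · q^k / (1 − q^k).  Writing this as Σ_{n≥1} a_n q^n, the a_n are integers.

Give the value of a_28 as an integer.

n=28: 1·28 2·14 4·7 7·4 14·2 28·1  φ→[1+1+2+6+6+12]=28

a_28 = 28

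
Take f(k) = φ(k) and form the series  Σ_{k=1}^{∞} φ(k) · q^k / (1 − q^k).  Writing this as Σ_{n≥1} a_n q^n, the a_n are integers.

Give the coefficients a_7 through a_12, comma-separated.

q^7  k|7↦φ(k): 7:6 1:1  a_7=7
[q^8] φ(1)=1,φ(2)=1,φ(4)=2,φ(8)=4 ⇒ 8
q^9  k|9↦φ(k): 9:6 3:2 1:1  a_9=9
q^10  k|10↦φ(k): 1:1 2:1 5:4 10:4  a_10=10
[q^11] φ(11)=10,φ(1)=1 ⇒ 11
[q^12] φ(12)=4,φ(6)=2,φ(4)=2,φ(3)=2,φ(2)=1,φ(1)=1 ⇒ 12

7, 8, 9, 10, 11, 12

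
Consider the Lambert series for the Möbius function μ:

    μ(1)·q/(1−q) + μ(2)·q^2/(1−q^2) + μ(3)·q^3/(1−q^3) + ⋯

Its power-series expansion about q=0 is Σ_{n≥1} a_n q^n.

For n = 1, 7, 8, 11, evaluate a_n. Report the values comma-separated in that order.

q^1  k|1↦μ(k): 1:1  a_1=1
[q^7] μ(7)=-1,μ(1)=1 ⇒ 0
n=8: 8·1 4·2 2·4 1·8  μ→[0+0+(-1)+1]=0
q^11  k|11↦μ(k): 11:-1 1:1  a_11=0

1, 0, 0, 0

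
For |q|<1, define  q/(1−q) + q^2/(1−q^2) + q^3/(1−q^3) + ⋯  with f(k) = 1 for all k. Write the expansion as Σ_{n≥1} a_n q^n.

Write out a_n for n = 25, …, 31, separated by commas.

3, 4, 4, 6, 2, 8, 2

d|25:{1,5,25}  Σf=1+1+1=3
d|26:{26,13,2,1}  Σf=1+1+1+1=4
d|27:{1,3,9,27}  Σf=1+1+1+1=4
d|28:{28,14,7,4,2,1}  Σf=1+1+1+1+1+1=6
[q^29] f(1)=1,f(29)=1 ⇒ 2
n=30: 1·30 2·15 3·10 5·6 6·5 10·3 15·2 30·1  f→[1+1+1+1+1+1+1+1]=8
n=31: 31·1 1·31  f→[1+1]=2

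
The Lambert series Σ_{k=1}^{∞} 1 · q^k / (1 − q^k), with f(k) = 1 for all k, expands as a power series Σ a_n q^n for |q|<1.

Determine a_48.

a_48 = 10

n=48: 48·1 24·2 16·3 12·4 8·6 6·8 4·12 3·16 2·24 1·48  f→[1+1+1+1+1+1+1+1+1+1]=10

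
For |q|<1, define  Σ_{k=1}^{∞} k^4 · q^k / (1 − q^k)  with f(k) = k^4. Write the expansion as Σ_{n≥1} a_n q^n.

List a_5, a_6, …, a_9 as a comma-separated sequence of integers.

626, 1394, 2402, 4369, 6643

[q^5] f(5)=625,f(1)=1 ⇒ 626
q^6  k|6↦f(k): 1:1 2:16 3:81 6:1296  a_6=1394
d|7:{7,1}  Σf=2401+1=2402
[q^8] f(8)=4096,f(4)=256,f(2)=16,f(1)=1 ⇒ 4369
q^9  k|9↦f(k): 9:6561 3:81 1:1  a_9=6643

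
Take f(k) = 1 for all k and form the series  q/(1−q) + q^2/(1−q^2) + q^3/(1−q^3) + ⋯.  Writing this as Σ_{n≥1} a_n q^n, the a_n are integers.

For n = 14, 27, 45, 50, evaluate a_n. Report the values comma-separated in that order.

4, 4, 6, 6

q^14  k|14↦f(k): 14:1 7:1 2:1 1:1  a_14=4
[q^27] f(1)=1,f(3)=1,f(9)=1,f(27)=1 ⇒ 4
n=45: 1·45 3·15 5·9 9·5 15·3 45·1  f→[1+1+1+1+1+1]=6
d|50:{50,25,10,5,2,1}  Σf=1+1+1+1+1+1=6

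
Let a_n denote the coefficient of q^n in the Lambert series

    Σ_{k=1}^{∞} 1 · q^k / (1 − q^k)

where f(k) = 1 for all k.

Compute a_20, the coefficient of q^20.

[q^20] f(1)=1,f(2)=1,f(4)=1,f(5)=1,f(10)=1,f(20)=1 ⇒ 6

a_20 = 6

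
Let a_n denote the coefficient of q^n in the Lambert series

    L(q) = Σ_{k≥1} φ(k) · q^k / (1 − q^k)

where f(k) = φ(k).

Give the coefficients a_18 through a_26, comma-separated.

n=18: 1·18 2·9 3·6 6·3 9·2 18·1  φ→[1+1+2+2+6+6]=18
[q^19] φ(1)=1,φ(19)=18 ⇒ 19
[q^20] φ(1)=1,φ(2)=1,φ(4)=2,φ(5)=4,φ(10)=4,φ(20)=8 ⇒ 20
n=21: 1·21 3·7 7·3 21·1  φ→[1+2+6+12]=21
d|22:{1,2,11,22}  Σφ=1+1+10+10=22
q^23  k|23↦φ(k): 1:1 23:22  a_23=23
q^24  k|24↦φ(k): 1:1 2:1 3:2 4:2 6:2 8:4 12:4 24:8  a_24=24
d|25:{1,5,25}  Σφ=1+4+20=25
n=26: 1·26 2·13 13·2 26·1  φ→[1+1+12+12]=26

18, 19, 20, 21, 22, 23, 24, 25, 26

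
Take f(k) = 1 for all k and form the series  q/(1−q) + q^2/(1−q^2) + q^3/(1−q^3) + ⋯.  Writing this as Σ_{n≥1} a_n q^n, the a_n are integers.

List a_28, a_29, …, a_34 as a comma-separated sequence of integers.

q^28  k|28↦f(k): 1:1 2:1 4:1 7:1 14:1 28:1  a_28=6
n=29: 1·29 29·1  f→[1+1]=2
n=30: 1·30 2·15 3·10 5·6 6·5 10·3 15·2 30·1  f→[1+1+1+1+1+1+1+1]=8
n=31: 1·31 31·1  f→[1+1]=2
d|32:{32,16,8,4,2,1}  Σf=1+1+1+1+1+1=6
q^33  k|33↦f(k): 33:1 11:1 3:1 1:1  a_33=4
q^34  k|34↦f(k): 1:1 2:1 17:1 34:1  a_34=4

6, 2, 8, 2, 6, 4, 4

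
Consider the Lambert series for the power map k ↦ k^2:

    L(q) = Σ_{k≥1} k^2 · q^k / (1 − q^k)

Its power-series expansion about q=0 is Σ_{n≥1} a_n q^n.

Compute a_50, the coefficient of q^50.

a_50 = 3255

d|50:{50,25,10,5,2,1}  Σf=2500+625+100+25+4+1=3255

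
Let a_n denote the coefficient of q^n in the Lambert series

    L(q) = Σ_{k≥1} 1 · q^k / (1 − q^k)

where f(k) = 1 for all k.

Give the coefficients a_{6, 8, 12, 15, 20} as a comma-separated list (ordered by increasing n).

4, 4, 6, 4, 6

d|6:{1,2,3,6}  Σf=1+1+1+1=4
d|8:{1,2,4,8}  Σf=1+1+1+1=4
[q^12] f(12)=1,f(6)=1,f(4)=1,f(3)=1,f(2)=1,f(1)=1 ⇒ 6
q^15  k|15↦f(k): 15:1 5:1 3:1 1:1  a_15=4
q^20  k|20↦f(k): 20:1 10:1 5:1 4:1 2:1 1:1  a_20=6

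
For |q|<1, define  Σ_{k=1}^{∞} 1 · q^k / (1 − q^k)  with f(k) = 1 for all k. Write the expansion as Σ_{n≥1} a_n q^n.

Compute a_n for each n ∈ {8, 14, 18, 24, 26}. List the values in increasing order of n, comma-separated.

d|8:{8,4,2,1}  Σf=1+1+1+1=4
[q^14] f(1)=1,f(2)=1,f(7)=1,f(14)=1 ⇒ 4
d|18:{1,2,3,6,9,18}  Σf=1+1+1+1+1+1=6
d|24:{24,12,8,6,4,3,2,1}  Σf=1+1+1+1+1+1+1+1=8
n=26: 1·26 2·13 13·2 26·1  f→[1+1+1+1]=4

4, 4, 6, 8, 4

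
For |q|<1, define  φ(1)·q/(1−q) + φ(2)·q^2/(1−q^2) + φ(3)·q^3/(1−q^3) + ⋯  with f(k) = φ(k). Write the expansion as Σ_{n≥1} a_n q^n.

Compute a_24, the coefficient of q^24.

[q^24] φ(24)=8,φ(12)=4,φ(8)=4,φ(6)=2,φ(4)=2,φ(3)=2,φ(2)=1,φ(1)=1 ⇒ 24

a_24 = 24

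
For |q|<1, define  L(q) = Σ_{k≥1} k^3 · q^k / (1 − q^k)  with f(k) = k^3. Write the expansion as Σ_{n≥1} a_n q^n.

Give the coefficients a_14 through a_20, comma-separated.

3096, 3528, 4681, 4914, 6813, 6860, 9198

d|14:{14,7,2,1}  Σf=2744+343+8+1=3096
n=15: 15·1 5·3 3·5 1·15  f→[3375+125+27+1]=3528
n=16: 16·1 8·2 4·4 2·8 1·16  f→[4096+512+64+8+1]=4681
n=17: 1·17 17·1  f→[1+4913]=4914
d|18:{1,2,3,6,9,18}  Σf=1+8+27+216+729+5832=6813
n=19: 19·1 1·19  f→[6859+1]=6860
n=20: 20·1 10·2 5·4 4·5 2·10 1·20  f→[8000+1000+125+64+8+1]=9198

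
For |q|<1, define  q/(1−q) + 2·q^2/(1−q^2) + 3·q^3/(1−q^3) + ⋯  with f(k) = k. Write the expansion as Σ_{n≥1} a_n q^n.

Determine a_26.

a_26 = 42

n=26: 26·1 13·2 2·13 1·26  f→[26+13+2+1]=42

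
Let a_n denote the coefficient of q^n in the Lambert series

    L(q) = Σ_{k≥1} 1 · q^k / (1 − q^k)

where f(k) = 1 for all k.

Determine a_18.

[q^18] f(1)=1,f(2)=1,f(3)=1,f(6)=1,f(9)=1,f(18)=1 ⇒ 6

a_18 = 6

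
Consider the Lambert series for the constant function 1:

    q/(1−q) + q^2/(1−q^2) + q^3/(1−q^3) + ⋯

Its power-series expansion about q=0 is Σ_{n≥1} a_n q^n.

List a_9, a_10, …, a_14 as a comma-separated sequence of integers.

n=9: 9·1 3·3 1·9  f→[1+1+1]=3
q^10  k|10↦f(k): 1:1 2:1 5:1 10:1  a_10=4
n=11: 1·11 11·1  f→[1+1]=2
[q^12] f(1)=1,f(2)=1,f(3)=1,f(4)=1,f(6)=1,f(12)=1 ⇒ 6
q^13  k|13↦f(k): 13:1 1:1  a_13=2
q^14  k|14↦f(k): 1:1 2:1 7:1 14:1  a_14=4

3, 4, 2, 6, 2, 4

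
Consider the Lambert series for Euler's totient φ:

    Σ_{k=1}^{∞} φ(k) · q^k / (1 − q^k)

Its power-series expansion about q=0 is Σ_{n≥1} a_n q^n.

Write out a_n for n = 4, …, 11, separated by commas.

d|4:{4,2,1}  Σφ=2+1+1=4
n=5: 5·1 1·5  φ→[4+1]=5
n=6: 6·1 3·2 2·3 1·6  φ→[2+2+1+1]=6
[q^7] φ(7)=6,φ(1)=1 ⇒ 7
d|8:{8,4,2,1}  Σφ=4+2+1+1=8
q^9  k|9↦φ(k): 9:6 3:2 1:1  a_9=9
q^10  k|10↦φ(k): 10:4 5:4 2:1 1:1  a_10=10
n=11: 1·11 11·1  φ→[1+10]=11

4, 5, 6, 7, 8, 9, 10, 11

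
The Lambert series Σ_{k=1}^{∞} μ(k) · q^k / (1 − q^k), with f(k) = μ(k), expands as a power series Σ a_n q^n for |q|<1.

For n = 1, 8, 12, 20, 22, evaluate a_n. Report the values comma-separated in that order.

1, 0, 0, 0, 0

q^1  k|1↦μ(k): 1:1  a_1=1
n=8: 1·8 2·4 4·2 8·1  μ→[1+(-1)+0+0]=0
n=12: 12·1 6·2 4·3 3·4 2·6 1·12  μ→[0+1+0+(-1)+(-1)+1]=0
d|20:{1,2,4,5,10,20}  Σμ=1+(-1)+0+(-1)+1+0=0
[q^22] μ(22)=1,μ(11)=-1,μ(2)=-1,μ(1)=1 ⇒ 0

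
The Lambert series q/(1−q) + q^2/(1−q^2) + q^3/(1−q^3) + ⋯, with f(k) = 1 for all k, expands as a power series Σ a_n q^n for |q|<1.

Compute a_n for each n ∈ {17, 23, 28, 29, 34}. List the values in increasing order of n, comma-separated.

2, 2, 6, 2, 4

[q^17] f(1)=1,f(17)=1 ⇒ 2
d|23:{1,23}  Σf=1+1=2
q^28  k|28↦f(k): 1:1 2:1 4:1 7:1 14:1 28:1  a_28=6
[q^29] f(29)=1,f(1)=1 ⇒ 2
d|34:{34,17,2,1}  Σf=1+1+1+1=4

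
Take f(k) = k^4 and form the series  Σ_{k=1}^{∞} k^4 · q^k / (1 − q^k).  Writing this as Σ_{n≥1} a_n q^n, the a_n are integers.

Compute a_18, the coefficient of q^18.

a_18 = 112931

n=18: 1·18 2·9 3·6 6·3 9·2 18·1  f→[1+16+81+1296+6561+104976]=112931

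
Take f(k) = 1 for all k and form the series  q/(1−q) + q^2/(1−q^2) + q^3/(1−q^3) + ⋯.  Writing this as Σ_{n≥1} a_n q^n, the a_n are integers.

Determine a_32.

[q^32] f(32)=1,f(16)=1,f(8)=1,f(4)=1,f(2)=1,f(1)=1 ⇒ 6

a_32 = 6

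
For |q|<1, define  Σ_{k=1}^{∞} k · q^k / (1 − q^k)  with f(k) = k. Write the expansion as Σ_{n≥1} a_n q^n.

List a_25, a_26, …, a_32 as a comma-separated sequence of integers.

n=25: 25·1 5·5 1·25  f→[25+5+1]=31
[q^26] f(1)=1,f(2)=2,f(13)=13,f(26)=26 ⇒ 42
q^27  k|27↦f(k): 27:27 9:9 3:3 1:1  a_27=40
[q^28] f(28)=28,f(14)=14,f(7)=7,f(4)=4,f(2)=2,f(1)=1 ⇒ 56
q^29  k|29↦f(k): 29:29 1:1  a_29=30
d|30:{30,15,10,6,5,3,2,1}  Σf=30+15+10+6+5+3+2+1=72
q^31  k|31↦f(k): 31:31 1:1  a_31=32
d|32:{1,2,4,8,16,32}  Σf=1+2+4+8+16+32=63

31, 42, 40, 56, 30, 72, 32, 63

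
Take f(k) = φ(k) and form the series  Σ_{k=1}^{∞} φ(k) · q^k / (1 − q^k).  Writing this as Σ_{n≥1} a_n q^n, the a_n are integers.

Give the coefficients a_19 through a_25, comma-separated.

n=19: 1·19 19·1  φ→[1+18]=19
[q^20] φ(20)=8,φ(10)=4,φ(5)=4,φ(4)=2,φ(2)=1,φ(1)=1 ⇒ 20
[q^21] φ(21)=12,φ(7)=6,φ(3)=2,φ(1)=1 ⇒ 21
q^22  k|22↦φ(k): 22:10 11:10 2:1 1:1  a_22=22
n=23: 1·23 23·1  φ→[1+22]=23
n=24: 24·1 12·2 8·3 6·4 4·6 3·8 2·12 1·24  φ→[8+4+4+2+2+2+1+1]=24
q^25  k|25↦φ(k): 1:1 5:4 25:20  a_25=25

19, 20, 21, 22, 23, 24, 25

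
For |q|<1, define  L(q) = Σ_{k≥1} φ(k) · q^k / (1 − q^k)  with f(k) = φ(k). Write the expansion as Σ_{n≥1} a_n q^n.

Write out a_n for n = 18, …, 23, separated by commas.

q^18  k|18↦φ(k): 18:6 9:6 6:2 3:2 2:1 1:1  a_18=18
n=19: 1·19 19·1  φ→[1+18]=19
n=20: 20·1 10·2 5·4 4·5 2·10 1·20  φ→[8+4+4+2+1+1]=20
n=21: 1·21 3·7 7·3 21·1  φ→[1+2+6+12]=21
d|22:{1,2,11,22}  Σφ=1+1+10+10=22
n=23: 1·23 23·1  φ→[1+22]=23

18, 19, 20, 21, 22, 23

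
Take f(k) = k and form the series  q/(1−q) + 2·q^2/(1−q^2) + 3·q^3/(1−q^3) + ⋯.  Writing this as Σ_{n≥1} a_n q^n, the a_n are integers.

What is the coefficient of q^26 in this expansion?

a_26 = 42

n=26: 26·1 13·2 2·13 1·26  f→[26+13+2+1]=42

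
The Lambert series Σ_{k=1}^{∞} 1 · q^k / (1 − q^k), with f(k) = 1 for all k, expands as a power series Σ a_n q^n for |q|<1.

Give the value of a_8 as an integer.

d|8:{8,4,2,1}  Σf=1+1+1+1=4

a_8 = 4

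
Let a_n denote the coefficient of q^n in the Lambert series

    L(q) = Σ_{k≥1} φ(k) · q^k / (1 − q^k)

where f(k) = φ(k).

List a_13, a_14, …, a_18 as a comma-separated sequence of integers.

d|13:{13,1}  Σφ=12+1=13
[q^14] φ(14)=6,φ(7)=6,φ(2)=1,φ(1)=1 ⇒ 14
d|15:{1,3,5,15}  Σφ=1+2+4+8=15
n=16: 16·1 8·2 4·4 2·8 1·16  φ→[8+4+2+1+1]=16
d|17:{17,1}  Σφ=16+1=17
n=18: 1·18 2·9 3·6 6·3 9·2 18·1  φ→[1+1+2+2+6+6]=18

13, 14, 15, 16, 17, 18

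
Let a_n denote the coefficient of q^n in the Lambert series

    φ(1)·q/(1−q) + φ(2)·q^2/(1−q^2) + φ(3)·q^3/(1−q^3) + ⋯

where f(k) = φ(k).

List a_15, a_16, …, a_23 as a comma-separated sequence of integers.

[q^15] φ(1)=1,φ(3)=2,φ(5)=4,φ(15)=8 ⇒ 15
[q^16] φ(16)=8,φ(8)=4,φ(4)=2,φ(2)=1,φ(1)=1 ⇒ 16
q^17  k|17↦φ(k): 17:16 1:1  a_17=17
n=18: 18·1 9·2 6·3 3·6 2·9 1·18  φ→[6+6+2+2+1+1]=18
[q^19] φ(19)=18,φ(1)=1 ⇒ 19
[q^20] φ(1)=1,φ(2)=1,φ(4)=2,φ(5)=4,φ(10)=4,φ(20)=8 ⇒ 20
d|21:{1,3,7,21}  Σφ=1+2+6+12=21
d|22:{22,11,2,1}  Σφ=10+10+1+1=22
[q^23] φ(1)=1,φ(23)=22 ⇒ 23

15, 16, 17, 18, 19, 20, 21, 22, 23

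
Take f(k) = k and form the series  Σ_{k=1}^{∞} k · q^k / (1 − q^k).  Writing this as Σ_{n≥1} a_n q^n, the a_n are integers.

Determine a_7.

a_7 = 8

[q^7] f(7)=7,f(1)=1 ⇒ 8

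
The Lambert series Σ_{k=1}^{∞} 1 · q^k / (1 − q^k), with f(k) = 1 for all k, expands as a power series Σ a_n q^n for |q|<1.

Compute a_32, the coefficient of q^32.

d|32:{1,2,4,8,16,32}  Σf=1+1+1+1+1+1=6

a_32 = 6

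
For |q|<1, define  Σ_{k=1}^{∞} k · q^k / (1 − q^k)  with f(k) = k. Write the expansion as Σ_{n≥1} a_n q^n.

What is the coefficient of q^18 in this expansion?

q^18  k|18↦f(k): 18:18 9:9 6:6 3:3 2:2 1:1  a_18=39

a_18 = 39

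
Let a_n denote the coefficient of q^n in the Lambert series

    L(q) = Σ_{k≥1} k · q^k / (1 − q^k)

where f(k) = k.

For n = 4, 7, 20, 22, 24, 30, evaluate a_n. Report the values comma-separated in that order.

n=4: 1·4 2·2 4·1  f→[1+2+4]=7
d|7:{7,1}  Σf=7+1=8
n=20: 20·1 10·2 5·4 4·5 2·10 1·20  f→[20+10+5+4+2+1]=42
q^22  k|22↦f(k): 1:1 2:2 11:11 22:22  a_22=36
q^24  k|24↦f(k): 24:24 12:12 8:8 6:6 4:4 3:3 2:2 1:1  a_24=60
n=30: 1·30 2·15 3·10 5·6 6·5 10·3 15·2 30·1  f→[1+2+3+5+6+10+15+30]=72

7, 8, 42, 36, 60, 72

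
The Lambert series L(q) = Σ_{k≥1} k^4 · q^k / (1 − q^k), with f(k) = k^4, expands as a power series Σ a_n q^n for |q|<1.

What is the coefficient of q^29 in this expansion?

q^29  k|29↦f(k): 1:1 29:707281  a_29=707282

a_29 = 707282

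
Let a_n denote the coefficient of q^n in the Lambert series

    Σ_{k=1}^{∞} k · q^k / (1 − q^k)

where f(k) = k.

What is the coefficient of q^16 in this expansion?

d|16:{16,8,4,2,1}  Σf=16+8+4+2+1=31

a_16 = 31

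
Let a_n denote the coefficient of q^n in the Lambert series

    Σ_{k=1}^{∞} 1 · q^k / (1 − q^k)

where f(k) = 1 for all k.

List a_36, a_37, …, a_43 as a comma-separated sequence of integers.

9, 2, 4, 4, 8, 2, 8, 2

d|36:{1,2,3,4,6,9,12,18,36}  Σf=1+1+1+1+1+1+1+1+1=9
[q^37] f(1)=1,f(37)=1 ⇒ 2
n=38: 1·38 2·19 19·2 38·1  f→[1+1+1+1]=4
d|39:{1,3,13,39}  Σf=1+1+1+1=4
d|40:{40,20,10,8,5,4,2,1}  Σf=1+1+1+1+1+1+1+1=8
n=41: 41·1 1·41  f→[1+1]=2
d|42:{42,21,14,7,6,3,2,1}  Σf=1+1+1+1+1+1+1+1=8
q^43  k|43↦f(k): 1:1 43:1  a_43=2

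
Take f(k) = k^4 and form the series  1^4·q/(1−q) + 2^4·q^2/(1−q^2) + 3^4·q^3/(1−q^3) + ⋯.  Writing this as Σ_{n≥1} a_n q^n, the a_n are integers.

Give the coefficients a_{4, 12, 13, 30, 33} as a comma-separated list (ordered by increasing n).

273, 22386, 28562, 872644, 1200644

q^4  k|4↦f(k): 4:256 2:16 1:1  a_4=273
n=12: 12·1 6·2 4·3 3·4 2·6 1·12  f→[20736+1296+256+81+16+1]=22386
[q^13] f(1)=1,f(13)=28561 ⇒ 28562
[q^30] f(30)=810000,f(15)=50625,f(10)=10000,f(6)=1296,f(5)=625,f(3)=81,f(2)=16,f(1)=1 ⇒ 872644
n=33: 33·1 11·3 3·11 1·33  f→[1185921+14641+81+1]=1200644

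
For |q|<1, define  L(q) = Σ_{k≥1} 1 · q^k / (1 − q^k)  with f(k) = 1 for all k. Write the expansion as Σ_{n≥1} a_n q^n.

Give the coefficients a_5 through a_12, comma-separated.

2, 4, 2, 4, 3, 4, 2, 6

n=5: 5·1 1·5  f→[1+1]=2
[q^6] f(1)=1,f(2)=1,f(3)=1,f(6)=1 ⇒ 4
q^7  k|7↦f(k): 7:1 1:1  a_7=2
n=8: 8·1 4·2 2·4 1·8  f→[1+1+1+1]=4
[q^9] f(9)=1,f(3)=1,f(1)=1 ⇒ 3
n=10: 10·1 5·2 2·5 1·10  f→[1+1+1+1]=4
[q^11] f(11)=1,f(1)=1 ⇒ 2
[q^12] f(12)=1,f(6)=1,f(4)=1,f(3)=1,f(2)=1,f(1)=1 ⇒ 6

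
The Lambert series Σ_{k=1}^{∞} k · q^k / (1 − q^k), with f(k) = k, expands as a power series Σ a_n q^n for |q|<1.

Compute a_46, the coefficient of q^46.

a_46 = 72

n=46: 1·46 2·23 23·2 46·1  f→[1+2+23+46]=72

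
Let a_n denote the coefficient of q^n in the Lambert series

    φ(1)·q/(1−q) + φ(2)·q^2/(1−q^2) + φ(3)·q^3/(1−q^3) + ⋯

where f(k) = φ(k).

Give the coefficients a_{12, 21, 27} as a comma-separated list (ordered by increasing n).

[q^12] φ(12)=4,φ(6)=2,φ(4)=2,φ(3)=2,φ(2)=1,φ(1)=1 ⇒ 12
n=21: 21·1 7·3 3·7 1·21  φ→[12+6+2+1]=21
d|27:{27,9,3,1}  Σφ=18+6+2+1=27

12, 21, 27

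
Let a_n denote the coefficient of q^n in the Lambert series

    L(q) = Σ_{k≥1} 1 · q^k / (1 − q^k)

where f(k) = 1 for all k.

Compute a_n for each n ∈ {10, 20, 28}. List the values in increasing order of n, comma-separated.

4, 6, 6

[q^10] f(1)=1,f(2)=1,f(5)=1,f(10)=1 ⇒ 4
n=20: 20·1 10·2 5·4 4·5 2·10 1·20  f→[1+1+1+1+1+1]=6
q^28  k|28↦f(k): 1:1 2:1 4:1 7:1 14:1 28:1  a_28=6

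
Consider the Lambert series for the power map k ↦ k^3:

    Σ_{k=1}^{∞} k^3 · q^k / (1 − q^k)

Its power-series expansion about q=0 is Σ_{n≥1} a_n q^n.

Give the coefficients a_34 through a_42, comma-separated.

d|34:{34,17,2,1}  Σf=39304+4913+8+1=44226
d|35:{35,7,5,1}  Σf=42875+343+125+1=43344
n=36: 1·36 2·18 3·12 4·9 6·6 9·4 12·3 18·2 36·1  f→[1+8+27+64+216+729+1728+5832+46656]=55261
d|37:{1,37}  Σf=1+50653=50654
q^38  k|38↦f(k): 38:54872 19:6859 2:8 1:1  a_38=61740
[q^39] f(39)=59319,f(13)=2197,f(3)=27,f(1)=1 ⇒ 61544
n=40: 40·1 20·2 10·4 8·5 5·8 4·10 2·20 1·40  f→[64000+8000+1000+512+125+64+8+1]=73710
d|41:{1,41}  Σf=1+68921=68922
[q^42] f(1)=1,f(2)=8,f(3)=27,f(6)=216,f(7)=343,f(14)=2744,f(21)=9261,f(42)=74088 ⇒ 86688

44226, 43344, 55261, 50654, 61740, 61544, 73710, 68922, 86688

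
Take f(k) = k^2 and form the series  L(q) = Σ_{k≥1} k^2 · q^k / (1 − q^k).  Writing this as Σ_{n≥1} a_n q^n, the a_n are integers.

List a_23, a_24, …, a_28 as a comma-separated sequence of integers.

530, 850, 651, 850, 820, 1050

[q^23] f(23)=529,f(1)=1 ⇒ 530
[q^24] f(24)=576,f(12)=144,f(8)=64,f(6)=36,f(4)=16,f(3)=9,f(2)=4,f(1)=1 ⇒ 850
[q^25] f(1)=1,f(5)=25,f(25)=625 ⇒ 651
[q^26] f(26)=676,f(13)=169,f(2)=4,f(1)=1 ⇒ 850
d|27:{1,3,9,27}  Σf=1+9+81+729=820
n=28: 28·1 14·2 7·4 4·7 2·14 1·28  f→[784+196+49+16+4+1]=1050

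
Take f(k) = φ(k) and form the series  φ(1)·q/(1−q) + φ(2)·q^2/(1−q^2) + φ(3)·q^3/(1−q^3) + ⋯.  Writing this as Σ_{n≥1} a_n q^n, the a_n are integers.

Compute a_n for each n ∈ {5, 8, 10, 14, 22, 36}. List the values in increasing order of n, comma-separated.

n=5: 1·5 5·1  φ→[1+4]=5
n=8: 8·1 4·2 2·4 1·8  φ→[4+2+1+1]=8
d|10:{10,5,2,1}  Σφ=4+4+1+1=10
[q^14] φ(14)=6,φ(7)=6,φ(2)=1,φ(1)=1 ⇒ 14
d|22:{22,11,2,1}  Σφ=10+10+1+1=22
q^36  k|36↦φ(k): 1:1 2:1 3:2 4:2 6:2 9:6 12:4 18:6 36:12  a_36=36

5, 8, 10, 14, 22, 36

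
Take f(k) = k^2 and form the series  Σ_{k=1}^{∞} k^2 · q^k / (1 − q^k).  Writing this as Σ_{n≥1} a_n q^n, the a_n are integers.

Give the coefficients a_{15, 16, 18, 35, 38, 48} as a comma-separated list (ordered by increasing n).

d|15:{15,5,3,1}  Σf=225+25+9+1=260
d|16:{1,2,4,8,16}  Σf=1+4+16+64+256=341
[q^18] f(1)=1,f(2)=4,f(3)=9,f(6)=36,f(9)=81,f(18)=324 ⇒ 455
d|35:{1,5,7,35}  Σf=1+25+49+1225=1300
d|38:{1,2,19,38}  Σf=1+4+361+1444=1810
[q^48] f(48)=2304,f(24)=576,f(16)=256,f(12)=144,f(8)=64,f(6)=36,f(4)=16,f(3)=9,f(2)=4,f(1)=1 ⇒ 3410

260, 341, 455, 1300, 1810, 3410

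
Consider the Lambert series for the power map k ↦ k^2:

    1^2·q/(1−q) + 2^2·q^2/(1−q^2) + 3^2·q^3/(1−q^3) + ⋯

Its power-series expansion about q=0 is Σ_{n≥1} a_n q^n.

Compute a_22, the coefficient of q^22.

q^22  k|22↦f(k): 1:1 2:4 11:121 22:484  a_22=610

a_22 = 610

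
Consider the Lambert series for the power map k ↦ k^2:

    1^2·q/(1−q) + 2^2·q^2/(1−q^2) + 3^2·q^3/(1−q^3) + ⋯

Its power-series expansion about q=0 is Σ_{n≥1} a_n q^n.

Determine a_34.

a_34 = 1450

q^34  k|34↦f(k): 1:1 2:4 17:289 34:1156  a_34=1450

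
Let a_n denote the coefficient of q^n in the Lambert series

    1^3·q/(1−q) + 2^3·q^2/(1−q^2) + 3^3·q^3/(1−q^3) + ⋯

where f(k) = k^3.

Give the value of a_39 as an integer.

q^39  k|39↦f(k): 1:1 3:27 13:2197 39:59319  a_39=61544

a_39 = 61544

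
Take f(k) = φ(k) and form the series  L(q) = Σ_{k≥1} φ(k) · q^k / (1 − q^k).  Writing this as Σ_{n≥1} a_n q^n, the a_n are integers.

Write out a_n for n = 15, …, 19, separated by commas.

[q^15] φ(15)=8,φ(5)=4,φ(3)=2,φ(1)=1 ⇒ 15
d|16:{16,8,4,2,1}  Σφ=8+4+2+1+1=16
d|17:{1,17}  Σφ=1+16=17
d|18:{1,2,3,6,9,18}  Σφ=1+1+2+2+6+6=18
n=19: 1·19 19·1  φ→[1+18]=19

15, 16, 17, 18, 19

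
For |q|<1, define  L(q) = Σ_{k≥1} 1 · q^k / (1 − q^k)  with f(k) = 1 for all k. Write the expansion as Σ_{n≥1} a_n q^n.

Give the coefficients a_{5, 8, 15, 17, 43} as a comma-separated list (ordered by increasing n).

2, 4, 4, 2, 2

q^5  k|5↦f(k): 1:1 5:1  a_5=2
d|8:{1,2,4,8}  Σf=1+1+1+1=4
[q^15] f(1)=1,f(3)=1,f(5)=1,f(15)=1 ⇒ 4
q^17  k|17↦f(k): 1:1 17:1  a_17=2
d|43:{1,43}  Σf=1+1=2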